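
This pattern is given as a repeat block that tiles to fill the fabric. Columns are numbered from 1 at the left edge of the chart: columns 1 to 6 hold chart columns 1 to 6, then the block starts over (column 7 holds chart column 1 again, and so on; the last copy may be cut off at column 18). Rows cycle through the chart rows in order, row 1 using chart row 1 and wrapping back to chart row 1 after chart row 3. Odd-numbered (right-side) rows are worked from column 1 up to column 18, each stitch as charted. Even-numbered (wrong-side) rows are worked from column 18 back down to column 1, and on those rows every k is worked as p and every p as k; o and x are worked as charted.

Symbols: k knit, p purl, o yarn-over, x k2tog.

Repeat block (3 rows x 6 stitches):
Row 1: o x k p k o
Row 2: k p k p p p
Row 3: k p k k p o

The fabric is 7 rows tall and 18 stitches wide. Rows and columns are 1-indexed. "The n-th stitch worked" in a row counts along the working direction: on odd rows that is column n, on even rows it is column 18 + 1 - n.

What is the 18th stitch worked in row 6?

Result:
p

Derivation:
Row 6 uses chart row ((6-1) mod 3)+1 = 3. Row 6 is even, so WS.
Chart row 3 tiled across columns 1-18: k p k k p o k p k k p o k p k k p o
Wrong side: read the tiled row from column 18 down to 1 and exchange k with p (leave o, x).
Row 6 as worked: o k p p k p o k p p k p o k p p k p
The 18th stitch worked is p.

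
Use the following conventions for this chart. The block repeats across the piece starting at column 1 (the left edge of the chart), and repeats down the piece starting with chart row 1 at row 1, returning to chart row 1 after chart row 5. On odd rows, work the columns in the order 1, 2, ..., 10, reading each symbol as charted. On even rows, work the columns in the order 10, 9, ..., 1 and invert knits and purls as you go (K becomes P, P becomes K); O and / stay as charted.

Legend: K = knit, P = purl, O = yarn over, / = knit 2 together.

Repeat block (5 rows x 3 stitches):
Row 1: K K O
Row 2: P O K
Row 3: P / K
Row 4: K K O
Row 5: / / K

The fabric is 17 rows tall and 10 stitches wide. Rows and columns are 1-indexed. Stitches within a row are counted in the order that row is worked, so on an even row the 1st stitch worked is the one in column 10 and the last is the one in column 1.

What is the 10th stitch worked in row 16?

Result:
P

Derivation:
Row 16: (16-1) mod 5 = 0, so use chart row 1. Even row -> WS.
Chart row 1 tiled across columns 1-10: K K O K K O K K O K
Wrong side: read the tiled row from column 10 down to 1 and exchange K with P (leave O, /).
Row 16 as worked: P O P P O P P O P P
The 10th stitch worked is P.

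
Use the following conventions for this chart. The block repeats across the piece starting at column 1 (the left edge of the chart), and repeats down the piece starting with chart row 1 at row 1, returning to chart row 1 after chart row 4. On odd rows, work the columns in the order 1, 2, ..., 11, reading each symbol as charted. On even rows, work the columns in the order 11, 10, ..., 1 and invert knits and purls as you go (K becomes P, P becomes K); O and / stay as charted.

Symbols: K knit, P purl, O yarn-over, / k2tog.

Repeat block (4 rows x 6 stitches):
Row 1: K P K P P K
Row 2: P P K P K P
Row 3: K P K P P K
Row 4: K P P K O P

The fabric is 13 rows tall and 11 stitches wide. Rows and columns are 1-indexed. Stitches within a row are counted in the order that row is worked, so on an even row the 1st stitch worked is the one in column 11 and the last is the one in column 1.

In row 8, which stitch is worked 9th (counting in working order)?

Result:
K

Derivation:
Row 8: (8-1) mod 4 = 3, so use chart row 4. Even row -> WS.
Chart row 4 tiled across columns 1-11: K P P K O P K P P K O
WS row: flip the tiled sequence (start at column 11) and apply K<->P; O and / stay.
Row 8 as worked: O P K K P K O P K K P
Counting 9 along the worked row gives K.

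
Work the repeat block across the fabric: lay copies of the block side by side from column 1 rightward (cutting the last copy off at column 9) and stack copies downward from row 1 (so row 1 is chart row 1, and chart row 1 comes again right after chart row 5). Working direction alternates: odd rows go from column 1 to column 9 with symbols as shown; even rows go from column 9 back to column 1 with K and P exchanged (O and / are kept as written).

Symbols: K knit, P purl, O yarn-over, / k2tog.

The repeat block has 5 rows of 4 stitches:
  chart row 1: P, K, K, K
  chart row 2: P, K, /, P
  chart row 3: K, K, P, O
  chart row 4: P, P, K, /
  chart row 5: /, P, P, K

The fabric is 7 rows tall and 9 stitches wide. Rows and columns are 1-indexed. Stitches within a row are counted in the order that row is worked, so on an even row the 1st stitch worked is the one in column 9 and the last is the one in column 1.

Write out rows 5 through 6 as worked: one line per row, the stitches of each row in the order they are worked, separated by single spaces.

Rows as worked:
/ P P K / P P K /
K P P P K P P P K

Derivation:
Row 5: chart row 5, RS - tile across columns 1-9 and work as-is.
Row 6: chart row 1, WS - tiled (columns 1-9): P K K K P K K K P; work from column 9 back to 1 with K<->P swapped.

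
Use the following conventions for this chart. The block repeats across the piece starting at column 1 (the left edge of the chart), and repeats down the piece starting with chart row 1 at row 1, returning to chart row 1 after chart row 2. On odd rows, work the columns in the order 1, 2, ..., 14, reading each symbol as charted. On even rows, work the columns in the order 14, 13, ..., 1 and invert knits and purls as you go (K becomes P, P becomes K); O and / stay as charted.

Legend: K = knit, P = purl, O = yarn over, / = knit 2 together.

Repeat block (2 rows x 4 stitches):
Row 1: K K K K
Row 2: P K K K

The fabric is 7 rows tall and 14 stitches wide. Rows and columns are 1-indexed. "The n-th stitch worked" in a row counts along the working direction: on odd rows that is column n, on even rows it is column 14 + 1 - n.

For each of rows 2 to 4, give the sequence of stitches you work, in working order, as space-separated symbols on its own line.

Row 2: chart row 2, WS - tiled (columns 1-14): P K K K P K K K P K K K P K; work from column 14 back to 1 with K<->P swapped.
Row 3: chart row 1, RS - tile across columns 1-14 and work as-is.
Row 4: chart row 2, WS - tiled (columns 1-14): P K K K P K K K P K K K P K; work from column 14 back to 1 with K<->P swapped.

Result:
P K P P P K P P P K P P P K
K K K K K K K K K K K K K K
P K P P P K P P P K P P P K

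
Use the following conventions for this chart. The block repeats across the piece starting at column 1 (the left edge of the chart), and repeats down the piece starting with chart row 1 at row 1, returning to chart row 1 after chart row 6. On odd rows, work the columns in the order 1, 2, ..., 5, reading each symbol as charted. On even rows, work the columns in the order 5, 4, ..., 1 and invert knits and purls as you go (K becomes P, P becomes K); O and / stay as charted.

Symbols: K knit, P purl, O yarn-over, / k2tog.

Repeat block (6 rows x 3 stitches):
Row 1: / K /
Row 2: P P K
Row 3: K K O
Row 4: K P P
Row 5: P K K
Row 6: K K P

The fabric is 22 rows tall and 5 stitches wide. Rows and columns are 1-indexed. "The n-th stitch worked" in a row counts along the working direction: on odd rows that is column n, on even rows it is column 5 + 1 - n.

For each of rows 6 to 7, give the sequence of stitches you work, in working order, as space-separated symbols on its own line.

Rows as worked:
P P K P P
/ K / / K

Derivation:
Row 6: chart row 6, WS - tiled (columns 1-5): K K P K K; work from column 5 back to 1 with K<->P swapped.
Row 7: chart row 1, RS - tile across columns 1-5 and work as-is.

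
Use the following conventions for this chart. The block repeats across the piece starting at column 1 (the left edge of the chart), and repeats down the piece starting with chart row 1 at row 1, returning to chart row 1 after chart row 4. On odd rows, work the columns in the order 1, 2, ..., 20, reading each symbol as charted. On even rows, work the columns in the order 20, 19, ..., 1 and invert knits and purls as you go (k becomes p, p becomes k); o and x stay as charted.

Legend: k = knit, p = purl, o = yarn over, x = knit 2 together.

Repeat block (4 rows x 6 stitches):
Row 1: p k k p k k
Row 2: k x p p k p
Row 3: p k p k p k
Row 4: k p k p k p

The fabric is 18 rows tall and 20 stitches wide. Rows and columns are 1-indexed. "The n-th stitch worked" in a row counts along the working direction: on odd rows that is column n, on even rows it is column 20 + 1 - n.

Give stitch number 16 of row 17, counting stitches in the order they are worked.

Row 17 uses chart row ((17-1) mod 4)+1 = 1. Row 17 is odd, so RS.
Chart row 1 tiled across columns 1-20: p k k p k k p k k p k k p k k p k k p k
Right side: take the tiled row as-is (worked left to right from column 1).
The 16th stitch worked is p.

== STITCH ==
p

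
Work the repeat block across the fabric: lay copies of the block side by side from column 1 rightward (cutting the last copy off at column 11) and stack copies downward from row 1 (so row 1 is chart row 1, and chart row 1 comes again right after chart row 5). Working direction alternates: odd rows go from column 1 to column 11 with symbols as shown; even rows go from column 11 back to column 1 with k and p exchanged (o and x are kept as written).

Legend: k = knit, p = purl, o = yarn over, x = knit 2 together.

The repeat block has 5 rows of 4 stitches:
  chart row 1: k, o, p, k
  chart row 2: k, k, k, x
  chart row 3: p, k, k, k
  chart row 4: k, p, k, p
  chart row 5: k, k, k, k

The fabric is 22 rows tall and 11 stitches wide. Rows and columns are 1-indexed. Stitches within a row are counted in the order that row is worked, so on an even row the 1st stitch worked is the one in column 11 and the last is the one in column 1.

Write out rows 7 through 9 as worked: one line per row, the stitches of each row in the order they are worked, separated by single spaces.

Row 7: chart row 2, RS - tile across columns 1-11 and work as-is.
Row 8: chart row 3, WS - tiled (columns 1-11): p k k k p k k k p k k; work from column 11 back to 1 with k<->p swapped.
Row 9: chart row 4, RS - tile across columns 1-11 and work as-is.

== ROWS AS WORKED ==
k k k x k k k x k k k
p p k p p p k p p p k
k p k p k p k p k p k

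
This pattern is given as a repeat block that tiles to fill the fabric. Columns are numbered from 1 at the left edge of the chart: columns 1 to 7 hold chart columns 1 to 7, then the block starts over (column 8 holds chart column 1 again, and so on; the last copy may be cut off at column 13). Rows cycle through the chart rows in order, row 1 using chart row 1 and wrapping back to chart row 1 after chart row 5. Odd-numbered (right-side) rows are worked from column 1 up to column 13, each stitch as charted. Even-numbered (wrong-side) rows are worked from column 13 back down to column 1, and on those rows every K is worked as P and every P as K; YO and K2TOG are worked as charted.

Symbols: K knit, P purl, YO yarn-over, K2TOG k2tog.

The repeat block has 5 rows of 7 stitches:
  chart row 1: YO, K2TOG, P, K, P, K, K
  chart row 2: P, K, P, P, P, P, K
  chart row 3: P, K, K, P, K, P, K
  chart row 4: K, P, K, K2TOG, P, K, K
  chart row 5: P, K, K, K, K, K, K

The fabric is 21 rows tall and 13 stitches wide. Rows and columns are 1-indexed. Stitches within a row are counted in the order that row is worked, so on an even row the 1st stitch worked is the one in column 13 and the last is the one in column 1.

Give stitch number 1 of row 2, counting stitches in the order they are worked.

Row 2: (2-1) mod 5 = 1, so use chart row 2. Even row -> WS.
Chart row 2 tiled across columns 1-13: P K P P P P K P K P P P P
Wrong side: read the tiled row from column 13 down to 1 and exchange K with P (leave YO, K2TOG).
Row 2 as worked: K K K K P K P K K K K P K
Counting 1 along the worked row gives K.

Result:
K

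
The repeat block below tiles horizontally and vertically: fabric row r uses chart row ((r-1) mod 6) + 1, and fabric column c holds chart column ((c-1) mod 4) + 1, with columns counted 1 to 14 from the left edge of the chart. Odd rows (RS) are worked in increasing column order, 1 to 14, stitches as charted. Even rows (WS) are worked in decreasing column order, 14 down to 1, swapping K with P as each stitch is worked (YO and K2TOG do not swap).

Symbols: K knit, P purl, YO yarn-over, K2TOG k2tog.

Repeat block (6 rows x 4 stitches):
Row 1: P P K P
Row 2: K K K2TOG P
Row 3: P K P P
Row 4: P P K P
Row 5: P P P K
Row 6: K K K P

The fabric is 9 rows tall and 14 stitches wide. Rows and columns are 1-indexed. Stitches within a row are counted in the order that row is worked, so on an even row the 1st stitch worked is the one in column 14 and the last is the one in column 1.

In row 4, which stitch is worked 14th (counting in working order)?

For row 4: chart row = ((4-1) mod 6) + 1 = 4; this is a WS (even) row.
Chart row 4 tiled across columns 1-14: P P K P P P K P P P K P P P
WS row: flip the tiled sequence (start at column 14) and apply K<->P; YO and K2TOG stay.
Row 4 as worked: K K K P K K K P K K K P K K
The 14th stitch worked is K.

Result:
K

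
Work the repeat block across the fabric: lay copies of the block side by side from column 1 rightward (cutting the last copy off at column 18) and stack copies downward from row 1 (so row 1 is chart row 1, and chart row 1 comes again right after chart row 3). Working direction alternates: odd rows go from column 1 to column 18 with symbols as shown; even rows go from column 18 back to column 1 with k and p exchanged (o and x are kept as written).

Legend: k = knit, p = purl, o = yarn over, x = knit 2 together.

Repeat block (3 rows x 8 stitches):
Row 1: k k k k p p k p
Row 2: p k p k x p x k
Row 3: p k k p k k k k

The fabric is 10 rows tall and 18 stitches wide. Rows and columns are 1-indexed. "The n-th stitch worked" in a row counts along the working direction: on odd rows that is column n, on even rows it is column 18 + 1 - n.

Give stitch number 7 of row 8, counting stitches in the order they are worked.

== STITCH ==
p

Derivation:
For row 8: chart row = ((8-1) mod 3) + 1 = 2; this is a WS (even) row.
Chart row 2 tiled across columns 1-18: p k p k x p x k p k p k x p x k p k
WS: work from column 18 back to column 1 (reverse the tiled row), swapping k<->p (o and x unchanged).
Row 8 as worked: p k p x k x p k p k p x k x p k p k
Counting 7 along the worked row gives p.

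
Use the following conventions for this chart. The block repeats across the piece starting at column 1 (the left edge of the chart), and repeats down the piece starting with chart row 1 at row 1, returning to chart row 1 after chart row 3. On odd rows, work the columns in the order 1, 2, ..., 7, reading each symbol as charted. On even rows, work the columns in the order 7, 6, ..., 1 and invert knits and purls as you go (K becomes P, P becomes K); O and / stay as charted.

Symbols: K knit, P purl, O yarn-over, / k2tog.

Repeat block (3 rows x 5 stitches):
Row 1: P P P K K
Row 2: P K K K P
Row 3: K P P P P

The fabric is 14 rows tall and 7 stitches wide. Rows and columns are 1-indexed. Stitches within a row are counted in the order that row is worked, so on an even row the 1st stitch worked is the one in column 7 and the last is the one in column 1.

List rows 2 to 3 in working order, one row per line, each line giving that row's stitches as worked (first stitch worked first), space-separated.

== ROWS AS WORKED ==
P K K P P P K
K P P P P K P

Derivation:
Row 2: chart row 2, WS - tiled (columns 1-7): P K K K P P K; work from column 7 back to 1 with K<->P swapped.
Row 3: chart row 3, RS - tile across columns 1-7 and work as-is.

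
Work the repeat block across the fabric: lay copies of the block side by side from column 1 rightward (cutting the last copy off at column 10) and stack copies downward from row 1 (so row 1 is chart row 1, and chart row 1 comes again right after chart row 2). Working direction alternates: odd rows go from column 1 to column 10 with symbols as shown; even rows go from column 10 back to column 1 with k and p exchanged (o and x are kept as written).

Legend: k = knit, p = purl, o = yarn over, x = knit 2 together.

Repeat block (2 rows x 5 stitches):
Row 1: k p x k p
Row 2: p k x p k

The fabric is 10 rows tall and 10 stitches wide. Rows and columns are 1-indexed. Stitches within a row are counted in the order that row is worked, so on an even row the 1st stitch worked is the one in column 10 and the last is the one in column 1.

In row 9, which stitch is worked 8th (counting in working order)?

== STITCH ==
x

Derivation:
For row 9: chart row = ((9-1) mod 2) + 1 = 1; this is a RS (odd) row.
Chart row 1 tiled across columns 1-10: k p x k p k p x k p
RS: work column 1 to column 10, symbols as charted — the tiled row is the row as worked.
Stitch 8 in working order -> x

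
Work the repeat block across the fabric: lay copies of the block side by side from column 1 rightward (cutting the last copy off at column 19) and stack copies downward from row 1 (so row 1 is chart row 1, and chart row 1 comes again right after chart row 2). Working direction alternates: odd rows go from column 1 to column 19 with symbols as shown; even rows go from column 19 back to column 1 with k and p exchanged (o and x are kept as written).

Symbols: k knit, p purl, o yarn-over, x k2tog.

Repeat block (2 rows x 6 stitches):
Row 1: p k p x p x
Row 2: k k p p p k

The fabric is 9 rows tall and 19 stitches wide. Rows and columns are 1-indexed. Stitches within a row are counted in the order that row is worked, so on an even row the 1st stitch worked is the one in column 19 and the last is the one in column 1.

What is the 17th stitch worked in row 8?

For row 8: chart row = ((8-1) mod 2) + 1 = 2; this is a WS (even) row.
Chart row 2 tiled across columns 1-19: k k p p p k k k p p p k k k p p p k k
WS: work from column 19 back to column 1 (reverse the tiled row), swapping k<->p (o and x unchanged).
Row 8 as worked: p p k k k p p p k k k p p p k k k p p
Stitch 17 in working order -> k

== STITCH ==
k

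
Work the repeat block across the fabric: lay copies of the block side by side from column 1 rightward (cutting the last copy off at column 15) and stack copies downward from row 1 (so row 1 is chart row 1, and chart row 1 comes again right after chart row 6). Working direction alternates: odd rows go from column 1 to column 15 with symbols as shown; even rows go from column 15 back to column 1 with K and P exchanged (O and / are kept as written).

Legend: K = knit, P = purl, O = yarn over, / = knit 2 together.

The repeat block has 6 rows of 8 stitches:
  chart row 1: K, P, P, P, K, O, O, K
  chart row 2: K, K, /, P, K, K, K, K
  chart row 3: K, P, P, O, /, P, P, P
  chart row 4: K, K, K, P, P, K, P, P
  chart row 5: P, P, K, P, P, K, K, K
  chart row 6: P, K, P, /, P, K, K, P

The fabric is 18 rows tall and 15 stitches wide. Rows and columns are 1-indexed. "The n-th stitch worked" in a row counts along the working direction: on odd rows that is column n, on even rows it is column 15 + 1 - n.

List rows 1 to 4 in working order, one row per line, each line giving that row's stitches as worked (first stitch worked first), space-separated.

Result:
K P P P K O O K K P P P K O O
P P P K / P P P P P P K / P P
K P P O / P P P K P P O / P P
K P K K P P P K K P K K P P P

Derivation:
Row 1: chart row 1, RS - tile across columns 1-15 and work as-is.
Row 2: chart row 2, WS - tiled (columns 1-15): K K / P K K K K K K / P K K K; work from column 15 back to 1 with K<->P swapped.
Row 3: chart row 3, RS - tile across columns 1-15 and work as-is.
Row 4: chart row 4, WS - tiled (columns 1-15): K K K P P K P P K K K P P K P; work from column 15 back to 1 with K<->P swapped.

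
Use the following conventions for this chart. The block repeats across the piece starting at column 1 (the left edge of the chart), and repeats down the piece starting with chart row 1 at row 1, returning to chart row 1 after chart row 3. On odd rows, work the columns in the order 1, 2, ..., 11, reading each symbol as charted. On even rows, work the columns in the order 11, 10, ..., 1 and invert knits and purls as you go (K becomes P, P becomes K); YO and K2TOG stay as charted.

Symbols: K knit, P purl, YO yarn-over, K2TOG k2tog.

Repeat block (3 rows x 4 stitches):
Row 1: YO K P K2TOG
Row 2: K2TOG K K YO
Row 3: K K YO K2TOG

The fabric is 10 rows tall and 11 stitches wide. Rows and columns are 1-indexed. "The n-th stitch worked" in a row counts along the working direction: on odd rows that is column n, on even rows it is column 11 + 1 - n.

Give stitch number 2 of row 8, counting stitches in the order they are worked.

For row 8: chart row = ((8-1) mod 3) + 1 = 2; this is a WS (even) row.
Chart row 2 tiled across columns 1-11: K2TOG K K YO K2TOG K K YO K2TOG K K
Wrong side: read the tiled row from column 11 down to 1 and exchange K with P (leave YO, K2TOG).
Row 8 as worked: P P K2TOG YO P P K2TOG YO P P K2TOG
The 2nd stitch worked is P.

Stitch:
P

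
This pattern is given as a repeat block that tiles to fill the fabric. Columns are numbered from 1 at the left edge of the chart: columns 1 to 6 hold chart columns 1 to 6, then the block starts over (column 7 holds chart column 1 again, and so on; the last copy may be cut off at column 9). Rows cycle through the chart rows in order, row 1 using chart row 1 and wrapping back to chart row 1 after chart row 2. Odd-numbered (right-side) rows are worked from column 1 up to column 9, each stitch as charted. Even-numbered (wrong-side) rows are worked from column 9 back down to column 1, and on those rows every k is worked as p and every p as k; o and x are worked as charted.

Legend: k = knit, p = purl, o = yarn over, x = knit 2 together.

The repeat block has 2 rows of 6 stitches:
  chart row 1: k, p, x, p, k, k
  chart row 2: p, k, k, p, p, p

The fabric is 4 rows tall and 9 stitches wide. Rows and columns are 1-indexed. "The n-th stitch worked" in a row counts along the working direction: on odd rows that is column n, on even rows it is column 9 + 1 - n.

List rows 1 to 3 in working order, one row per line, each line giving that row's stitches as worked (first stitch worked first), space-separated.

Row 1: chart row 1, RS - tile across columns 1-9 and work as-is.
Row 2: chart row 2, WS - tiled (columns 1-9): p k k p p p p k k; work from column 9 back to 1 with k<->p swapped.
Row 3: chart row 1, RS - tile across columns 1-9 and work as-is.

Rows as worked:
k p x p k k k p x
p p k k k k p p k
k p x p k k k p x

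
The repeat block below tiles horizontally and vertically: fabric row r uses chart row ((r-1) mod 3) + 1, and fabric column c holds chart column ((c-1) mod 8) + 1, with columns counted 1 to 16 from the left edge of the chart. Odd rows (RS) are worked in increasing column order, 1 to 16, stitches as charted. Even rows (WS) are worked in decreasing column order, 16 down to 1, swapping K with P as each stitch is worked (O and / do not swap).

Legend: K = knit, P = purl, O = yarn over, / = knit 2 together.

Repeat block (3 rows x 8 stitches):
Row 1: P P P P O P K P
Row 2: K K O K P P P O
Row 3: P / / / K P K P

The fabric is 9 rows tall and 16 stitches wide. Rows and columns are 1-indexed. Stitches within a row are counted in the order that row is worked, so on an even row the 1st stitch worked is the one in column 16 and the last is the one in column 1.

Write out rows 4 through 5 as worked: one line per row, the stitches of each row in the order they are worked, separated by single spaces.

Row 4: chart row 1, WS - tiled (columns 1-16): P P P P O P K P P P P P O P K P; work from column 16 back to 1 with K<->P swapped.
Row 5: chart row 2, RS - tile across columns 1-16 and work as-is.

Result:
K P K O K K K K K P K O K K K K
K K O K P P P O K K O K P P P O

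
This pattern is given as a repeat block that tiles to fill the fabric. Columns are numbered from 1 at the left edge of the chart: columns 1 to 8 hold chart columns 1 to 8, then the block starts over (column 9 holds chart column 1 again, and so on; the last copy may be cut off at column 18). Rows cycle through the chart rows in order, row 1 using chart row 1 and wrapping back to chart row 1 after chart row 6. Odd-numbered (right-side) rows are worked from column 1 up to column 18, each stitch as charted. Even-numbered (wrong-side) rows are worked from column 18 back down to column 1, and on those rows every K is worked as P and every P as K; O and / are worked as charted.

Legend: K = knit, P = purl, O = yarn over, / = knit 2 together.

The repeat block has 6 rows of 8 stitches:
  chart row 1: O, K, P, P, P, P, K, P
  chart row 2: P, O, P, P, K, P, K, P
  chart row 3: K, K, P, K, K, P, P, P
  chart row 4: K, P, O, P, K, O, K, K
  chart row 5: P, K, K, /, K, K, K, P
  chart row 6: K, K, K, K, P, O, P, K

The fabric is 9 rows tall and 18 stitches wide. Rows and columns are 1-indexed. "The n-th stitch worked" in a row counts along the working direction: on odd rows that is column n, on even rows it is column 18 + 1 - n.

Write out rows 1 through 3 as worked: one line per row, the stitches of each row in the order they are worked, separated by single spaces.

Row 1: chart row 1, RS - tile across columns 1-18 and work as-is.
Row 2: chart row 2, WS - tiled (columns 1-18): P O P P K P K P P O P P K P K P P O; work from column 18 back to 1 with K<->P swapped.
Row 3: chart row 3, RS - tile across columns 1-18 and work as-is.

Result:
O K P P P P K P O K P P P P K P O K
O K K P K P K K O K K P K P K K O K
K K P K K P P P K K P K K P P P K K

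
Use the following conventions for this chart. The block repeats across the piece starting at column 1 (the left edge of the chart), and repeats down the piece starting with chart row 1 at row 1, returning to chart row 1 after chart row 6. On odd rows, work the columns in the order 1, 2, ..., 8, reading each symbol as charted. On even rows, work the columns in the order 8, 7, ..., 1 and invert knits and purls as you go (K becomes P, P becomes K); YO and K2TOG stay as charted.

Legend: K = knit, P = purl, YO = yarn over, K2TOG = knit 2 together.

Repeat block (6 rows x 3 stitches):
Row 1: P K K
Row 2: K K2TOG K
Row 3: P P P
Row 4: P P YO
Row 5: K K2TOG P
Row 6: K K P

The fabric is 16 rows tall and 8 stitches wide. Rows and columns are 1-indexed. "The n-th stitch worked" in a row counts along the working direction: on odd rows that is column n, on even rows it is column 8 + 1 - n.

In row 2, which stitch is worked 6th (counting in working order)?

Row 2 uses chart row ((2-1) mod 6)+1 = 2. Row 2 is even, so WS.
Chart row 2 tiled across columns 1-8: K K2TOG K K K2TOG K K K2TOG
WS row: flip the tiled sequence (start at column 8) and apply K<->P; YO and K2TOG stay.
Row 2 as worked: K2TOG P P K2TOG P P K2TOG P
Stitch 6 in working order -> P

Result:
P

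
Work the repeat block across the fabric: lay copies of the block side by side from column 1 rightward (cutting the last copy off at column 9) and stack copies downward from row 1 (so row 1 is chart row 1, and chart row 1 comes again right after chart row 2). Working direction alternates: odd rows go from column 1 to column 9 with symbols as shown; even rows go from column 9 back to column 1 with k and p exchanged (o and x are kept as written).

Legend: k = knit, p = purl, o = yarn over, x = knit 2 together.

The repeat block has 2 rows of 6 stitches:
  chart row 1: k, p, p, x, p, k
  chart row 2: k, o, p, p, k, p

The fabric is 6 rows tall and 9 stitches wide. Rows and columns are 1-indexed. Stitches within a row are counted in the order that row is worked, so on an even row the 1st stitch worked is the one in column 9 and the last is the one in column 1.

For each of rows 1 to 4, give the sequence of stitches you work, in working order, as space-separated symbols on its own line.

Row 1: chart row 1, RS - tile across columns 1-9 and work as-is.
Row 2: chart row 2, WS - tiled (columns 1-9): k o p p k p k o p; work from column 9 back to 1 with k<->p swapped.
Row 3: chart row 1, RS - tile across columns 1-9 and work as-is.
Row 4: chart row 2, WS - tiled (columns 1-9): k o p p k p k o p; work from column 9 back to 1 with k<->p swapped.

Result:
k p p x p k k p p
k o p k p k k o p
k p p x p k k p p
k o p k p k k o p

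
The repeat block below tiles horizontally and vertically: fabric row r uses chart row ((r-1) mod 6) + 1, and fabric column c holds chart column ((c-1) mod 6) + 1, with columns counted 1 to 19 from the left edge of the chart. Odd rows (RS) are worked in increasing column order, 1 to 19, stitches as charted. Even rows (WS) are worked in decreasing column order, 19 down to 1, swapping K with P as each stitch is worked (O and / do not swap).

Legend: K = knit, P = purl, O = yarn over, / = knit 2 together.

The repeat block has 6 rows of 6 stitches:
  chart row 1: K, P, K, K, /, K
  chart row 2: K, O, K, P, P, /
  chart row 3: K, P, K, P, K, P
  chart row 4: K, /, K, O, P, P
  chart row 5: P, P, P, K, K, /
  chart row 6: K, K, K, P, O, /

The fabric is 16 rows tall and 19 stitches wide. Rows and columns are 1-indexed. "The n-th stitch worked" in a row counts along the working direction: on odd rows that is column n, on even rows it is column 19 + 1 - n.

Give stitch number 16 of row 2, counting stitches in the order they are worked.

Row 2: (2-1) mod 6 = 1, so use chart row 2. Even row -> WS.
Chart row 2 tiled across columns 1-19: K O K P P / K O K P P / K O K P P / K
WS: work from column 19 back to column 1 (reverse the tiled row), swapping K<->P (O and / unchanged).
Row 2 as worked: P / K K P O P / K K P O P / K K P O P
Counting 16 along the worked row gives K.

== STITCH ==
K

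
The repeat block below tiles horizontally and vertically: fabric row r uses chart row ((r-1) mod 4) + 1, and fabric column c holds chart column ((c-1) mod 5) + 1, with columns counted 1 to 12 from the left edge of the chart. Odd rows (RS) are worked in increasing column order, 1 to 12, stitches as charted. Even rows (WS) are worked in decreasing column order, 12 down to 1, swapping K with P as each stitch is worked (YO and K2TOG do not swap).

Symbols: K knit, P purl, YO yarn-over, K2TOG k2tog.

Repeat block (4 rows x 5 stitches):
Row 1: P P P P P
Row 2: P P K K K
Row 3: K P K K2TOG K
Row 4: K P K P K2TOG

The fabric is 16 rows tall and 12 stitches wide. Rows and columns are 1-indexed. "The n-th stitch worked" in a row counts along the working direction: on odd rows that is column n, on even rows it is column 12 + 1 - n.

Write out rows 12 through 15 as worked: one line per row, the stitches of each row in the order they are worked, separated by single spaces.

Row 12: chart row 4, WS - tiled (columns 1-12): K P K P K2TOG K P K P K2TOG K P; work from column 12 back to 1 with K<->P swapped.
Row 13: chart row 1, RS - tile across columns 1-12 and work as-is.
Row 14: chart row 2, WS - tiled (columns 1-12): P P K K K P P K K K P P; work from column 12 back to 1 with K<->P swapped.
Row 15: chart row 3, RS - tile across columns 1-12 and work as-is.

== ROWS AS WORKED ==
K P K2TOG K P K P K2TOG K P K P
P P P P P P P P P P P P
K K P P P K K P P P K K
K P K K2TOG K K P K K2TOG K K P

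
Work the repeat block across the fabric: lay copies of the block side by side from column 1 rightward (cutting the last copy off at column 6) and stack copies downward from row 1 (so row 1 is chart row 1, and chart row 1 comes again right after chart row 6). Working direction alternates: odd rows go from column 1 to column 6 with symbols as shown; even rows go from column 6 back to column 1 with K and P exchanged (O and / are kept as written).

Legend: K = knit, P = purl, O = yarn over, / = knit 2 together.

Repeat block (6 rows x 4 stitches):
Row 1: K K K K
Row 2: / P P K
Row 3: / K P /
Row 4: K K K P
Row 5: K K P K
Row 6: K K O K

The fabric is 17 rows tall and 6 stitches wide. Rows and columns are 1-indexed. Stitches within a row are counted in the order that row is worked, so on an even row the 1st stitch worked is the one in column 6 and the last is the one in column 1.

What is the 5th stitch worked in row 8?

Row 8 uses chart row ((8-1) mod 6)+1 = 2. Row 8 is even, so WS.
Chart row 2 tiled across columns 1-6: / P P K / P
WS: work from column 6 back to column 1 (reverse the tiled row), swapping K<->P (O and / unchanged).
Row 8 as worked: K / P K K /
Stitch 5 in working order -> K

== STITCH ==
K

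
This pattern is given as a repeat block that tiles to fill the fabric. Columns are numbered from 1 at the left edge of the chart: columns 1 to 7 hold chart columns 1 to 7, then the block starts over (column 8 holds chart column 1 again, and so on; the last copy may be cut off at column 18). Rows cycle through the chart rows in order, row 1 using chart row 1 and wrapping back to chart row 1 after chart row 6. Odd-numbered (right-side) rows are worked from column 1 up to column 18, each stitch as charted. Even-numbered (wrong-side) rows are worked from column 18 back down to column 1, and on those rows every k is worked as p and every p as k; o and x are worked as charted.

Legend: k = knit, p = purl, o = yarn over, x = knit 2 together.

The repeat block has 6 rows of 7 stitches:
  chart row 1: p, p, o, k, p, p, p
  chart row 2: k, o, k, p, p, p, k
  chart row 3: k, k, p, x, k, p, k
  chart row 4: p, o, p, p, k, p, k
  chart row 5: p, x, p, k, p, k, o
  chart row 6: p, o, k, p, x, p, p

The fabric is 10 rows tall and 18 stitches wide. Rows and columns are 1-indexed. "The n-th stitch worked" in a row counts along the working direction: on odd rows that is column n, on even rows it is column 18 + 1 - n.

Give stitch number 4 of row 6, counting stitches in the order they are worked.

Stitch:
k

Derivation:
Row 6 uses chart row ((6-1) mod 6)+1 = 6. Row 6 is even, so WS.
Chart row 6 tiled across columns 1-18: p o k p x p p p o k p x p p p o k p
WS row: flip the tiled sequence (start at column 18) and apply k<->p; o and x stay.
Row 6 as worked: k p o k k k x k p o k k k x k p o k
Stitch 4 in working order -> k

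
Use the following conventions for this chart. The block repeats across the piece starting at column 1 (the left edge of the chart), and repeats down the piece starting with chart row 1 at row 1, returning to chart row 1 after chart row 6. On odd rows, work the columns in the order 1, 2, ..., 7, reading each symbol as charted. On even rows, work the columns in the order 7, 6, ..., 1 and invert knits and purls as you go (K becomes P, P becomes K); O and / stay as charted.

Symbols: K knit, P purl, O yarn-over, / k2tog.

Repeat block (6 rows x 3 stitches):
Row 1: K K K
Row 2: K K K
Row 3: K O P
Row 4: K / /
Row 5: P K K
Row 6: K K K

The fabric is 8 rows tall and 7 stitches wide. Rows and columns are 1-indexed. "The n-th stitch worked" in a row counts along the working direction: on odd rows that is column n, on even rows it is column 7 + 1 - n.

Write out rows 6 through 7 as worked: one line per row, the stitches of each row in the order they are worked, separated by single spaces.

Row 6: chart row 6, WS - tiled (columns 1-7): K K K K K K K; work from column 7 back to 1 with K<->P swapped.
Row 7: chart row 1, RS - tile across columns 1-7 and work as-is.

Result:
P P P P P P P
K K K K K K K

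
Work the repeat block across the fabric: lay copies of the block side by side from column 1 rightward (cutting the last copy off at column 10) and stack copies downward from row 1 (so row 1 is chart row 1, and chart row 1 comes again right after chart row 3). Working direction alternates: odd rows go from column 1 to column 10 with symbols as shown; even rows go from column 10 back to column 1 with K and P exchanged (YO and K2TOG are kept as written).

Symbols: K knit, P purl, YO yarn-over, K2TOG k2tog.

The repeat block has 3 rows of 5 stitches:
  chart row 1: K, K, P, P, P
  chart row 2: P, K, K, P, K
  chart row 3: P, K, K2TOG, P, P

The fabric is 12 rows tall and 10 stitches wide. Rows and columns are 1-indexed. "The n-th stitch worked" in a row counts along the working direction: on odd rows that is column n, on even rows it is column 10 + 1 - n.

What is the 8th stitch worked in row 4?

Result:
K

Derivation:
Row 4 uses chart row ((4-1) mod 3)+1 = 1. Row 4 is even, so WS.
Chart row 1 tiled across columns 1-10: K K P P P K K P P P
Wrong side: read the tiled row from column 10 down to 1 and exchange K with P (leave YO, K2TOG).
Row 4 as worked: K K K P P K K K P P
Stitch 8 in working order -> K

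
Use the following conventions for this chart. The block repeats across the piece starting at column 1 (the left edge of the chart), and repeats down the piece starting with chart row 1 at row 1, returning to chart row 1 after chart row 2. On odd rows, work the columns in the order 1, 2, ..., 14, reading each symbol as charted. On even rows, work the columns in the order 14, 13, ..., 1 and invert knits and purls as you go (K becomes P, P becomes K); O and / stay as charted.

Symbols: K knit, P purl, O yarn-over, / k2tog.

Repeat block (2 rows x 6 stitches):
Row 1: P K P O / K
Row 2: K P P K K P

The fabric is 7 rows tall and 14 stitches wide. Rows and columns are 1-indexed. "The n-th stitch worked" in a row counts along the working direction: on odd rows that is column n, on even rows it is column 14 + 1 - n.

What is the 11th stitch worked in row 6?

Row 6 uses chart row ((6-1) mod 2)+1 = 2. Row 6 is even, so WS.
Chart row 2 tiled across columns 1-14: K P P K K P K P P K K P K P
Wrong side: read the tiled row from column 14 down to 1 and exchange K with P (leave O, /).
Row 6 as worked: K P K P P K K P K P P K K P
Stitch 11 in working order -> P

Stitch:
P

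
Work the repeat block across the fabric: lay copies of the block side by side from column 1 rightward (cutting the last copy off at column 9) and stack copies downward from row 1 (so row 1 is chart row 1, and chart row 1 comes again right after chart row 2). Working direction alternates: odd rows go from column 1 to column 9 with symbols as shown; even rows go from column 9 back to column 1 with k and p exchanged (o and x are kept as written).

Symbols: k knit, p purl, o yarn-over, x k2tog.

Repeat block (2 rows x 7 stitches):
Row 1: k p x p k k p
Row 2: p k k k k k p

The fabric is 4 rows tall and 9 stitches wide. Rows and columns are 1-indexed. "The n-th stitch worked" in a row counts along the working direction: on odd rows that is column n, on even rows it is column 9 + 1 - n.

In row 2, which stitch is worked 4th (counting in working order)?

Row 2 uses chart row ((2-1) mod 2)+1 = 2. Row 2 is even, so WS.
Chart row 2 tiled across columns 1-9: p k k k k k p p k
Wrong side: read the tiled row from column 9 down to 1 and exchange k with p (leave o, x).
Row 2 as worked: p k k p p p p p k
Counting 4 along the worked row gives p.

Result:
p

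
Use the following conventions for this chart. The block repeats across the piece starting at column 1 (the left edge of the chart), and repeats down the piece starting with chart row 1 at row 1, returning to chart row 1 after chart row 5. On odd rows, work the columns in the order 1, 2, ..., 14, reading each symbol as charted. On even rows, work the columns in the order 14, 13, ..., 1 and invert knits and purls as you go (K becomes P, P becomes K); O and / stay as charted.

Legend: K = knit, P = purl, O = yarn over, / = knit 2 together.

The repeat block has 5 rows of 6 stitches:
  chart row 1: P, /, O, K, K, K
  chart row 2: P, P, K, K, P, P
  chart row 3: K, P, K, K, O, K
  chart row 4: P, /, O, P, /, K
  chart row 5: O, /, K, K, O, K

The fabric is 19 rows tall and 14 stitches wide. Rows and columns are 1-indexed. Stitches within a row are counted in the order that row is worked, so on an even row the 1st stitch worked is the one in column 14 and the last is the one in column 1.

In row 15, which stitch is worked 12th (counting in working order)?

Stitch:
K

Derivation:
Row 15 uses chart row ((15-1) mod 5)+1 = 5. Row 15 is odd, so RS.
Chart row 5 tiled across columns 1-14: O / K K O K O / K K O K O /
RS: work column 1 to column 14, symbols as charted — the tiled row is the row as worked.
The 12th stitch worked is K.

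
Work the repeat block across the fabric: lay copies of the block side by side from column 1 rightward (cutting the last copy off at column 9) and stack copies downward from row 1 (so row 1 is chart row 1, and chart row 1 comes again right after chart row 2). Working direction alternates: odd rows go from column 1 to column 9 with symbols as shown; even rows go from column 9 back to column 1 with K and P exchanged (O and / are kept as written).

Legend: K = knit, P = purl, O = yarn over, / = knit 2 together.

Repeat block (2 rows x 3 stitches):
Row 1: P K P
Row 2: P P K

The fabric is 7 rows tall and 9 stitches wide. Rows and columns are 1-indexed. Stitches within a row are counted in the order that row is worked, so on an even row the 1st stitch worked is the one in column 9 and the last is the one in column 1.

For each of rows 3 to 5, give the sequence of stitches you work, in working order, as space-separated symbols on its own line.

Rows as worked:
P K P P K P P K P
P K K P K K P K K
P K P P K P P K P

Derivation:
Row 3: chart row 1, RS - tile across columns 1-9 and work as-is.
Row 4: chart row 2, WS - tiled (columns 1-9): P P K P P K P P K; work from column 9 back to 1 with K<->P swapped.
Row 5: chart row 1, RS - tile across columns 1-9 and work as-is.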